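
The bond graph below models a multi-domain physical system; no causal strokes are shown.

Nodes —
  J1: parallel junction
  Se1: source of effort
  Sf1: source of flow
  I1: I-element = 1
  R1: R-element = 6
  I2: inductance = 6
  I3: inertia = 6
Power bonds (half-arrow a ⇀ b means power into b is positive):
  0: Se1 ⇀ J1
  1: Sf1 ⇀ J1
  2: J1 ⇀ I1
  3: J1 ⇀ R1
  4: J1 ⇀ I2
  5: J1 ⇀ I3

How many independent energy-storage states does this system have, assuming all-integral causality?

#0 stroke→J1  (Se1 (Se) sets effort on bond)
#1 stroke→Sf1  (Sf1 (Sf) sets flow on bond)
#2 stroke→I1  (0-jn J1 has e-setter on 0)
#3 stroke→R1  (J1 effort already set via bond 0)
#4 stroke→I2  (0-jn J1 has e-setter on 0)
#5 stroke→I3  (0-jn J1 has e-setter on 0)

3  (I1, I2, I3 all integral)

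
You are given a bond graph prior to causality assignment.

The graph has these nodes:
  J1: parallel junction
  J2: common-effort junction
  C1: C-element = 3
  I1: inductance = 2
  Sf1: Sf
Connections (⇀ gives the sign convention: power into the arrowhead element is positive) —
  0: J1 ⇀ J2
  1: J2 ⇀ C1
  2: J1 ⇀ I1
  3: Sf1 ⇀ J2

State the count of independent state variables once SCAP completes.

bond 3 →Sf1  (source Sf1 imposes f)
bond 1 →J2  (C1 integral (e out))
bond 0 →J1  (0-jn J2 has e-setter on 1)
bond 2 →I1  (J1: bond 0 brought effort, rest push out)

2  (C1, I1 all integral)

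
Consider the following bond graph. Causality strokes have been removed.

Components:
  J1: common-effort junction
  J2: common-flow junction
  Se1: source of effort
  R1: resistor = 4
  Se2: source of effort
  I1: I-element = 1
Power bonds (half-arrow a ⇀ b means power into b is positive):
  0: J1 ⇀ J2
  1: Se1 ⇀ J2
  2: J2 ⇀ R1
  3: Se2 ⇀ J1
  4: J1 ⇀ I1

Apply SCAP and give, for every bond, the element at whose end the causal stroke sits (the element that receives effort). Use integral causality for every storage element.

bond 0 stroke→J2
bond 1 stroke→J2
bond 2 stroke→R1
bond 3 stroke→J1
bond 4 stroke→I1

b1 →J2  (Se1: effort source, stroke at far end)
b3 →J1  (Se2: effort source, stroke at far end)
b0 →J2  (J1 effort already set via bond 3)
b4 →I1  (common-e at J1 fixed by 3)
b2 →R1  (only one flow-in slot at J2)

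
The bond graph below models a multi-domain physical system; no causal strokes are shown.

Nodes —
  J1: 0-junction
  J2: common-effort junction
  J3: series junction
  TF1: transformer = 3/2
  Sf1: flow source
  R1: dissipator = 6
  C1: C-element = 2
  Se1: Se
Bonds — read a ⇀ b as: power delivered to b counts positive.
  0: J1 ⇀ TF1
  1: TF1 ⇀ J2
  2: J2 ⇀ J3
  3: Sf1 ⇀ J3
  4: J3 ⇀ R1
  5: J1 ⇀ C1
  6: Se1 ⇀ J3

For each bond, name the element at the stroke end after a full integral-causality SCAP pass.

bond 3 |Sf1  (Sf1 (Sf) sets flow on bond)
bond 6 |J3  (Se1: effort source, stroke at far end)
bond 2 |J3  (J3 flow already set via bond 3)
bond 4 |J3  (J3 flow already set via bond 3)
bond 1 |J2  (only one effort-in slot at J2)
bond 0 |TF1  (TF1: transformer flips bond 1)
bond 5 |J1  (closing 0-jn rule on J1)

b0 →TF1
b1 →J2
b2 →J3
b3 →Sf1
b4 →J3
b5 →J1
b6 →J3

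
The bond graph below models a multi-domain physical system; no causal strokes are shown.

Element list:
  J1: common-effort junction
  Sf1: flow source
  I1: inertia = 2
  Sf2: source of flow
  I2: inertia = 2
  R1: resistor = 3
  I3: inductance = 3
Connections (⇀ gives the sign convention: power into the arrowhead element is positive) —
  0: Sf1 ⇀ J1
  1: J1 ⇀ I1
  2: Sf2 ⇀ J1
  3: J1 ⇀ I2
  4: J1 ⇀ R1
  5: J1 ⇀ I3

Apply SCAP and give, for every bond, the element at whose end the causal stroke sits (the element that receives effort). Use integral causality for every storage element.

b0 →Sf1  (source Sf1 imposes f)
b2 →Sf2  (Sf2 (Sf) sets flow on bond)
b1 →I1  (I1: I, integral causality)
b3 →I2  (I2: I, integral causality)
b5 →I3  (I3: I, integral causality)
b4 →J1  (closing 0-jn rule on J1)

bond 0 →Sf1
bond 1 →I1
bond 2 →Sf2
bond 3 →I2
bond 4 →J1
bond 5 →I3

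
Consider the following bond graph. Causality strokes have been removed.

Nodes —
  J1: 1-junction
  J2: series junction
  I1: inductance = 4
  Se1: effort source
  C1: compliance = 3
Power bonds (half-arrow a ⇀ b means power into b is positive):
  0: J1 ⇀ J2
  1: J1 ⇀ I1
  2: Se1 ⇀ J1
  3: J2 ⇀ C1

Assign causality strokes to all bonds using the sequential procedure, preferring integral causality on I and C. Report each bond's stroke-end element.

b2 |J1  (Se1: effort source, stroke at far end)
b1 |I1  (I1 integral (f out))
b0 |J1  (1-jn J1 has f-setter on 1)
b3 |J2  (common-f at J2 fixed by 0)

#0 stroke at J1
#1 stroke at I1
#2 stroke at J1
#3 stroke at J2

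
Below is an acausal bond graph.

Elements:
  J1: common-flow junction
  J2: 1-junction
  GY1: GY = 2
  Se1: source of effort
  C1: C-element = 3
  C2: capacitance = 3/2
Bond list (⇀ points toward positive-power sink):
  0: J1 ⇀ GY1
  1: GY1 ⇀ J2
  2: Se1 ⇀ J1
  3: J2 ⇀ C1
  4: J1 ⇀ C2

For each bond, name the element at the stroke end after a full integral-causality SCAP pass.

#0 |GY1
#1 |GY1
#2 |J1
#3 |J2
#4 |J1

β2 stroke→J1  (Se1: effort source, stroke at far end)
β3 stroke→J2  (C1: C, integral causality)
β1 stroke→GY1  (J2: last free bond brings flow in)
β0 stroke→GY1  (through GY1, causality inverts; strokes same side of GY1)
β4 stroke→J1  (1-jn J1 has f-setter on 0)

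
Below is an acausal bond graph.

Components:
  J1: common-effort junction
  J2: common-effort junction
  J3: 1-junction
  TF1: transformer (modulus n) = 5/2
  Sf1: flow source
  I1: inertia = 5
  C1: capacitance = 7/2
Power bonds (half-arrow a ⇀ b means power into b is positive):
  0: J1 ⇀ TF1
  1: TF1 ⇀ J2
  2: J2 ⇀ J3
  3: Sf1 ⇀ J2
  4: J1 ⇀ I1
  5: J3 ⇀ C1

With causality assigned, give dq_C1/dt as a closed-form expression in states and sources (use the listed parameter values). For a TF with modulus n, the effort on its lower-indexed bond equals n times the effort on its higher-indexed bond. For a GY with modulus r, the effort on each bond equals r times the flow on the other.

#3 |Sf1  (Sf1: flow source, stroke at near end)
#4 |I1  (prefer integral on I1)
#0 |J1  (only one effort-in slot at J1)
#1 |TF1  (TF TF1: opposite of bond 0)
#2 |J2  (closing 0-jn rule on J2)
#5 |J3  (J3: bond 2 brought flow, rest push out)

dq_C1/dt = F_Sf1 - p_I1/2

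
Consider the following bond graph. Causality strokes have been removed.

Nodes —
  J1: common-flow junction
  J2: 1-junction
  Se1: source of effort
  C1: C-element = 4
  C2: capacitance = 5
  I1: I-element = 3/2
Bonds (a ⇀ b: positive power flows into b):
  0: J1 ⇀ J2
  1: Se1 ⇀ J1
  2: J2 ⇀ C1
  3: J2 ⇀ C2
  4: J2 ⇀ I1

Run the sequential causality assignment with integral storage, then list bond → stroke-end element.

β1 stroke at J1  (source Se1 imposes e)
β0 stroke at J2  (J1: last free bond brings flow in)
β2 stroke at J2  (C1 integral (e out))
β3 stroke at J2  (C2 integral (e out))
β4 stroke at I1  (J2 needs exactly one f-in)

bond 0 |J2
bond 1 |J1
bond 2 |J2
bond 3 |J2
bond 4 |I1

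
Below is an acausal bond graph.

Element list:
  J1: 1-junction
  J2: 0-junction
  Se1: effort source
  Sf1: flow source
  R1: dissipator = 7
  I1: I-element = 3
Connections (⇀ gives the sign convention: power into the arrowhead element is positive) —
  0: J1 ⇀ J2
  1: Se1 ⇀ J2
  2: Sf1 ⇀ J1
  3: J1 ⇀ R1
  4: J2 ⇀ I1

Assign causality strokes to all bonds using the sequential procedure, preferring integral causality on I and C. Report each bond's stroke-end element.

bond 1 |J2  (Se1: effort source, stroke at far end)
bond 2 |Sf1  (Sf1 (Sf) sets flow on bond)
bond 0 |J1  (J1: bond 2 brought flow, rest push out)
bond 3 |J1  (J1 flow already set via bond 2)
bond 4 |I1  (J2 effort already set via bond 1)

b0 |J1
b1 |J2
b2 |Sf1
b3 |J1
b4 |I1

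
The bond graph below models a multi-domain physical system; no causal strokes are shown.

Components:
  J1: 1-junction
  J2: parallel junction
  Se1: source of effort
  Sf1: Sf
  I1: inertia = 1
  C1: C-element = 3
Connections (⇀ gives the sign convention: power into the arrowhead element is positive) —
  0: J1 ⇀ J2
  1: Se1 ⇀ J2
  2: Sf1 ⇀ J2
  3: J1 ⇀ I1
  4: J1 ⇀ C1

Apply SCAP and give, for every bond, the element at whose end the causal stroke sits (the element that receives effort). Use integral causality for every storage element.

b0 →J1
b1 →J2
b2 →Sf1
b3 →I1
b4 →J1

b1 →J2  (Se1 fixes effort; stroke away)
b2 →Sf1  (Sf1 fixes flow; stroke at Sf1)
b0 →J1  (0-jn J2 has e-setter on 1)
b3 →I1  (prefer integral on I1)
b4 →J1  (J1 flow already set via bond 3)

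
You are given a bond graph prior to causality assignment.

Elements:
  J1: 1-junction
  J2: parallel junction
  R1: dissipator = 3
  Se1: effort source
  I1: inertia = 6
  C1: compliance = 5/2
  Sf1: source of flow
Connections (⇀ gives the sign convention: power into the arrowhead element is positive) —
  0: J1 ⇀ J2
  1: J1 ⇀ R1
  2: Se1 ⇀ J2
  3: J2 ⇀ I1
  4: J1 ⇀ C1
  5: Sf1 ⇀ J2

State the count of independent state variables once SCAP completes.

bond 2 →J2  (Se1 (Se) sets effort on bond)
bond 5 →Sf1  (Sf1 (Sf) sets flow on bond)
bond 0 →J1  (J2 effort already set via bond 2)
bond 3 →I1  (J2 effort already set via bond 2)
bond 4 →J1  (prefer integral on C1)
bond 1 →R1  (closing 1-jn rule on J1)

2  (C1, I1 all integral)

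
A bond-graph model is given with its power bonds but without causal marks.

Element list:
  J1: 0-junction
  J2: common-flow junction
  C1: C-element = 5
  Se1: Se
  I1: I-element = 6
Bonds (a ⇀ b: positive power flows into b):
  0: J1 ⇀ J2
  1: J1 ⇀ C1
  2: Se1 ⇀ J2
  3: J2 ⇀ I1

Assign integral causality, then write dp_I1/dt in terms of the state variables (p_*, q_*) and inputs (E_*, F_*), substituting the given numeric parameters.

dp_I1/dt = E_Se1 + q_C1/5

bond 2 →J2  (source Se1 imposes e)
bond 1 →J1  (C1 integral (e out))
bond 0 →J2  (J1 effort already set via bond 1)
bond 3 →I1  (J2: last free bond brings flow in)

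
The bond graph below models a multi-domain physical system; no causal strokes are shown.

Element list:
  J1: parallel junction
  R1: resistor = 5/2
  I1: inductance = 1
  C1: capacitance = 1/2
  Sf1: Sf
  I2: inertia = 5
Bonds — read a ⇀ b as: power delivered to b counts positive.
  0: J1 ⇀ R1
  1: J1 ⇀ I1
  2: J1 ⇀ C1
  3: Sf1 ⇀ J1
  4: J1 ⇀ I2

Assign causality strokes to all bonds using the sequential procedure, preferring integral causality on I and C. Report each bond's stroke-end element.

#0 stroke at R1
#1 stroke at I1
#2 stroke at J1
#3 stroke at Sf1
#4 stroke at I2

bond 3 →Sf1  (Sf1 (Sf) sets flow on bond)
bond 1 →I1  (I1 integral (f out))
bond 2 →J1  (C1 outputs effort q/C1)
bond 0 →R1  (J1 effort already set via bond 2)
bond 4 →I2  (J1 effort already set via bond 2)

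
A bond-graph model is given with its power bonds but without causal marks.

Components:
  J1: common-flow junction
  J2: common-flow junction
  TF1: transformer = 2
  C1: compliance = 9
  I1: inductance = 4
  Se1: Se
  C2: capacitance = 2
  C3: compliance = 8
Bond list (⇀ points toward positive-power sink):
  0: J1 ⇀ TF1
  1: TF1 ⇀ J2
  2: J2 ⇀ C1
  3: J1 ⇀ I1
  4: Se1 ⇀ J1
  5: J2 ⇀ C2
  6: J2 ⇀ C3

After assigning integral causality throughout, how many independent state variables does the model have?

4  (C1, C2, C3, I1 all integral)

#4 |J1  (Se1 fixes effort; stroke away)
#2 |J2  (prefer integral on C1)
#3 |I1  (I1 integral (f out))
#0 |J1  (common-f at J1 fixed by 3)
#1 |TF1  (through TF1, causality passes straight; one stroke at TF1)
#5 |J2  (common-f at J2 fixed by 1)
#6 |J2  (common-f at J2 fixed by 1)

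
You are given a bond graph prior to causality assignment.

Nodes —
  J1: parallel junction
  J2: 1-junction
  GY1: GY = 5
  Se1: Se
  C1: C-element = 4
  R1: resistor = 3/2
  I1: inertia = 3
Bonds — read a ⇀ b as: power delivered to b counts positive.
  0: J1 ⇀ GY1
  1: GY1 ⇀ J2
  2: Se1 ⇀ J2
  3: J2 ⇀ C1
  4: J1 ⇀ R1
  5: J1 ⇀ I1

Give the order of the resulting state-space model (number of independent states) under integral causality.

#2 stroke at J2  (source Se1 imposes e)
#3 stroke at J2  (C1: C, integral causality)
#1 stroke at GY1  (J2: last free bond brings flow in)
#0 stroke at GY1  (through GY1, causality inverts; strokes same side of GY1)
#5 stroke at I1  (I1: I, integral causality)
#4 stroke at J1  (J1: last free bond brings effort in)

2  (C1, I1 all integral)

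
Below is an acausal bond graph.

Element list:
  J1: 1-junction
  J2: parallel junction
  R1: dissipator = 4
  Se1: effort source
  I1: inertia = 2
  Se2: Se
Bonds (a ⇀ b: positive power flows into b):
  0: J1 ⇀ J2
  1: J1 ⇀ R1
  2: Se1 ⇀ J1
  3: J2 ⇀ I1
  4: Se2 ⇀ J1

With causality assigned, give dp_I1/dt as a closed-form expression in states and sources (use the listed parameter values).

bond 2 stroke at J1  (Se1 fixes effort; stroke away)
bond 4 stroke at J1  (Se2 fixes effort; stroke away)
bond 3 stroke at I1  (I1 outputs flow p/I1)
bond 0 stroke at J2  (J2 needs exactly one e-in)
bond 1 stroke at J1  (common-f at J1 fixed by 0)

dp_I1/dt = E_Se1 + E_Se2 - 2*p_I1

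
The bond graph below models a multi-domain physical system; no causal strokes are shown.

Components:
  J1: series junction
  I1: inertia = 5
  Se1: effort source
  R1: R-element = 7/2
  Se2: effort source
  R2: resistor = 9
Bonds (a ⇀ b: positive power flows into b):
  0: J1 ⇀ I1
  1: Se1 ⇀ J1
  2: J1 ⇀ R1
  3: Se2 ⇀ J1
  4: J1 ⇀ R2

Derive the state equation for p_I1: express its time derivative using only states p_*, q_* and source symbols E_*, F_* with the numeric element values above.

β1 |J1  (Se1: effort source, stroke at far end)
β3 |J1  (source Se2 imposes e)
β0 |I1  (I1: I, integral causality)
β2 |J1  (J1 flow already set via bond 0)
β4 |J1  (J1: bond 0 brought flow, rest push out)

dp_I1/dt = E_Se1 + E_Se2 - 5*p_I1/2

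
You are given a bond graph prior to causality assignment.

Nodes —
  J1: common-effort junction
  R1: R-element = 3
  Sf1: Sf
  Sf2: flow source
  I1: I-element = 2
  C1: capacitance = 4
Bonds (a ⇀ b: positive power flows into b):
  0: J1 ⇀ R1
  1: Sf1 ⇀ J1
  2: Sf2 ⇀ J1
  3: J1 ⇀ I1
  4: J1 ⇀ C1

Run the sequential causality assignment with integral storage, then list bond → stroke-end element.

β0 stroke at R1
β1 stroke at Sf1
β2 stroke at Sf2
β3 stroke at I1
β4 stroke at J1

#1 stroke at Sf1  (source Sf1 imposes f)
#2 stroke at Sf2  (Sf2 (Sf) sets flow on bond)
#3 stroke at I1  (I1 outputs flow p/I1)
#4 stroke at J1  (prefer integral on C1)
#0 stroke at R1  (J1: bond 4 brought effort, rest push out)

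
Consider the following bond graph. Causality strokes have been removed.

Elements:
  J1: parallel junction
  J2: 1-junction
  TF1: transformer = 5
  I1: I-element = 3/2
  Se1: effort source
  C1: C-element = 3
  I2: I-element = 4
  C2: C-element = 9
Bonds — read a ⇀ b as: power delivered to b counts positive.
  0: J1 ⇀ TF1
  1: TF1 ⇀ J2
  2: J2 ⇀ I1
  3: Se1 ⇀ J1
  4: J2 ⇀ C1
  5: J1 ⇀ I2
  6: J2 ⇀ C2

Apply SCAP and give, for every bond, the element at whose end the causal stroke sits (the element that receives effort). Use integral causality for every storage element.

β3 stroke→J1  (Se1: effort source, stroke at far end)
β0 stroke→TF1  (J1 effort already set via bond 3)
β5 stroke→I2  (J1: bond 3 brought effort, rest push out)
β1 stroke→J2  (TF1: transformer flips bond 0)
β2 stroke→I1  (I1 outputs flow p/I1)
β4 stroke→J2  (J2: bond 2 brought flow, rest push out)
β6 stroke→J2  (1-jn J2 has f-setter on 2)

b0 →TF1
b1 →J2
b2 →I1
b3 →J1
b4 →J2
b5 →I2
b6 →J2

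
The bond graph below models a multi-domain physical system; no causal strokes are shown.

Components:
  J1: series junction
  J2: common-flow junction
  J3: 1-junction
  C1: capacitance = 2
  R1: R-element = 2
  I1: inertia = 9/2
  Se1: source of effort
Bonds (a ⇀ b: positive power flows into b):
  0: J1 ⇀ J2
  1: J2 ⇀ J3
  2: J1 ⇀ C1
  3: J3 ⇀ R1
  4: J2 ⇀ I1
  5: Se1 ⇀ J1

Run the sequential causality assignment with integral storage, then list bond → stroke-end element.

#0 stroke→J2
#1 stroke→J2
#2 stroke→J1
#3 stroke→J3
#4 stroke→I1
#5 stroke→J1

b5 stroke→J1  (source Se1 imposes e)
b2 stroke→J1  (C1 outputs effort q/C1)
b0 stroke→J2  (closing 1-jn rule on J1)
b4 stroke→I1  (prefer integral on I1)
b1 stroke→J2  (J2: bond 4 brought flow, rest push out)
b3 stroke→J3  (J3 flow already set via bond 1)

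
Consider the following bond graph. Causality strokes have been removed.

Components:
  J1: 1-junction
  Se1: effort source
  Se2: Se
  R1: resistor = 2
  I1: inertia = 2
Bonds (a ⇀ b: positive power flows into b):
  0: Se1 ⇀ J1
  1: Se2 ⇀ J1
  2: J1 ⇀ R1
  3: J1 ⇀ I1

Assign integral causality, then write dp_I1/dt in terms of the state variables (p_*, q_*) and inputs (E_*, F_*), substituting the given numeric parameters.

dp_I1/dt = E_Se1 + E_Se2 - p_I1

#0 →J1  (Se1: effort source, stroke at far end)
#1 →J1  (Se2 fixes effort; stroke away)
#3 →I1  (I1 outputs flow p/I1)
#2 →J1  (J1 flow already set via bond 3)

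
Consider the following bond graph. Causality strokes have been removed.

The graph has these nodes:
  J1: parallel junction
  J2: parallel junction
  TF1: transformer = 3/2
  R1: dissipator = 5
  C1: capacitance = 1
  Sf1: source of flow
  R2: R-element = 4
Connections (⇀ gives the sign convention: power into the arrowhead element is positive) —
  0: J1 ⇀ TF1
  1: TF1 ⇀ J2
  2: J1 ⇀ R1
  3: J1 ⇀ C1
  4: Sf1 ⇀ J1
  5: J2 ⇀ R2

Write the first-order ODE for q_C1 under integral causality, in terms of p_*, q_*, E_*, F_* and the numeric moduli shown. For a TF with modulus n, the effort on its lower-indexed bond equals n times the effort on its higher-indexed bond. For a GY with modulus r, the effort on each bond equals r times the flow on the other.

β4 →Sf1  (Sf1 (Sf) sets flow on bond)
β3 →J1  (prefer integral on C1)
β0 →TF1  (common-e at J1 fixed by 3)
β2 →R1  (0-jn J1 has e-setter on 3)
β1 →J2  (TF TF1: opposite of bond 0)
β5 →R2  (J2 effort already set via bond 1)

dq_C1/dt = F_Sf1 - 14*q_C1/45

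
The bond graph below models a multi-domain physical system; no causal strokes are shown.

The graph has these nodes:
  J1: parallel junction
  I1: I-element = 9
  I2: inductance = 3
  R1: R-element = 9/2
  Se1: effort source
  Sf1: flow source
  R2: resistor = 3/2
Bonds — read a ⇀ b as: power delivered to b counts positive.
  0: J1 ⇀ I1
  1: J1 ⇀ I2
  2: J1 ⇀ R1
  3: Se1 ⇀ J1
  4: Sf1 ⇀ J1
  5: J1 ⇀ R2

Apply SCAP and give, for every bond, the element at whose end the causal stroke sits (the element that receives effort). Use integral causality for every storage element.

#0 →I1
#1 →I2
#2 →R1
#3 →J1
#4 →Sf1
#5 →R2

b3 stroke→J1  (source Se1 imposes e)
b4 stroke→Sf1  (Sf1 (Sf) sets flow on bond)
b0 stroke→I1  (0-jn J1 has e-setter on 3)
b1 stroke→I2  (common-e at J1 fixed by 3)
b2 stroke→R1  (J1 effort already set via bond 3)
b5 stroke→R2  (J1 effort already set via bond 3)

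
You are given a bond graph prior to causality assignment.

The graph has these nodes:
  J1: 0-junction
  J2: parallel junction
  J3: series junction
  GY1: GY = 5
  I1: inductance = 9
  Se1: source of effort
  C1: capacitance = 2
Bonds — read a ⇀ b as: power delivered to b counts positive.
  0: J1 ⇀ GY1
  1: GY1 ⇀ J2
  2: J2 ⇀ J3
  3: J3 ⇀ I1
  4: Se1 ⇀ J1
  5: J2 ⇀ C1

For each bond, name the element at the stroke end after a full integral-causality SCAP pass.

#0 stroke→GY1
#1 stroke→GY1
#2 stroke→J3
#3 stroke→I1
#4 stroke→J1
#5 stroke→J2

b4 stroke at J1  (Se1 fixes effort; stroke away)
b0 stroke at GY1  (common-e at J1 fixed by 4)
b1 stroke at GY1  (through GY1, causality inverts; strokes same side of GY1)
b3 stroke at I1  (prefer integral on I1)
b2 stroke at J3  (J3: bond 3 brought flow, rest push out)
b5 stroke at J2  (J2 needs exactly one e-in)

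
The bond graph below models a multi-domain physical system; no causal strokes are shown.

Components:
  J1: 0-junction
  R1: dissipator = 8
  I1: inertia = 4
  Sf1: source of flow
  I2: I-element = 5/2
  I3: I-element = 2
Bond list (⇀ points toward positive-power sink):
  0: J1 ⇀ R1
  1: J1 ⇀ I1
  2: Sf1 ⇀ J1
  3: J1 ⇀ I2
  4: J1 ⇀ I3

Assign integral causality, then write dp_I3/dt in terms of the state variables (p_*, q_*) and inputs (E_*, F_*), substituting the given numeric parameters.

b2 |Sf1  (Sf1 (Sf) sets flow on bond)
b1 |I1  (prefer integral on I1)
b3 |I2  (prefer integral on I2)
b4 |I3  (prefer integral on I3)
b0 |J1  (J1 needs exactly one e-in)

dp_I3/dt = 8*F_Sf1 - 2*p_I1 - 16*p_I2/5 - 4*p_I3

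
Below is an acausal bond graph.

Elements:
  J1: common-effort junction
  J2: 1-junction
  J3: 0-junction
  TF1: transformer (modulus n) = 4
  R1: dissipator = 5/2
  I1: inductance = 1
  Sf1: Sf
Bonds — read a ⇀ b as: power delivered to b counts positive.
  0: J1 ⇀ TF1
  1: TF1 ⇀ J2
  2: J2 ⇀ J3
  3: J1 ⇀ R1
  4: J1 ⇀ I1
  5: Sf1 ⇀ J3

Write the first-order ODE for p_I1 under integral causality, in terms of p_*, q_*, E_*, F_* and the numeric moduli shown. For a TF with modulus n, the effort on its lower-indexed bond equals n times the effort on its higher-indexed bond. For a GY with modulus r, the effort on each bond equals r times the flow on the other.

dp_I1/dt = 5*F_Sf1/8 - 5*p_I1/2

#5 stroke at Sf1  (source Sf1 imposes f)
#2 stroke at J3  (closing 0-jn rule on J3)
#1 stroke at J2  (J2 flow already set via bond 2)
#0 stroke at TF1  (TF1 one-in-one-out from 1)
#4 stroke at I1  (prefer integral on I1)
#3 stroke at J1  (J1 needs exactly one e-in)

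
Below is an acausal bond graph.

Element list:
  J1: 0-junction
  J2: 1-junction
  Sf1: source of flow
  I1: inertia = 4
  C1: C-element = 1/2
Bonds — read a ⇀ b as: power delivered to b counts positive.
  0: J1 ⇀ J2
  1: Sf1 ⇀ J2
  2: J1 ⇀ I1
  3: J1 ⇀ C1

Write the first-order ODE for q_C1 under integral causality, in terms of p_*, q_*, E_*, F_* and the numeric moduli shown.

bond 1 stroke at Sf1  (source Sf1 imposes f)
bond 0 stroke at J2  (J2: bond 1 brought flow, rest push out)
bond 2 stroke at I1  (prefer integral on I1)
bond 3 stroke at J1  (only one effort-in slot at J1)

dq_C1/dt = -F_Sf1 - p_I1/4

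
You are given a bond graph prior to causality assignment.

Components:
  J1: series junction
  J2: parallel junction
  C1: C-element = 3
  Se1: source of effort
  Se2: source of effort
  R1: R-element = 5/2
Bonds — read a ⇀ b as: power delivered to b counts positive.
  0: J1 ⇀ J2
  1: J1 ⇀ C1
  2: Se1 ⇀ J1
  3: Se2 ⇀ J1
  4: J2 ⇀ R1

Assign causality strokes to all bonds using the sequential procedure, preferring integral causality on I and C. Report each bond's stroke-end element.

bond 0 stroke at J2
bond 1 stroke at J1
bond 2 stroke at J1
bond 3 stroke at J1
bond 4 stroke at R1

β2 |J1  (Se1 (Se) sets effort on bond)
β3 |J1  (Se2 fixes effort; stroke away)
β1 |J1  (prefer integral on C1)
β0 |J2  (only one flow-in slot at J1)
β4 |R1  (J2 effort already set via bond 0)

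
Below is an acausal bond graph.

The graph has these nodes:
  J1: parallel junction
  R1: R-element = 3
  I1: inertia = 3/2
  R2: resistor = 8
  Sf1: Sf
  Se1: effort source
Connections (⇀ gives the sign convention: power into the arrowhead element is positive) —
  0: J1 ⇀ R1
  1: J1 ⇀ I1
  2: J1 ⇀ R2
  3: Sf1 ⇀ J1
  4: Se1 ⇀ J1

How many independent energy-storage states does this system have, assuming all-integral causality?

1  (I1 all integral)

#3 stroke→Sf1  (Sf1 fixes flow; stroke at Sf1)
#4 stroke→J1  (Se1 fixes effort; stroke away)
#0 stroke→R1  (J1 effort already set via bond 4)
#1 stroke→I1  (J1 effort already set via bond 4)
#2 stroke→R2  (common-e at J1 fixed by 4)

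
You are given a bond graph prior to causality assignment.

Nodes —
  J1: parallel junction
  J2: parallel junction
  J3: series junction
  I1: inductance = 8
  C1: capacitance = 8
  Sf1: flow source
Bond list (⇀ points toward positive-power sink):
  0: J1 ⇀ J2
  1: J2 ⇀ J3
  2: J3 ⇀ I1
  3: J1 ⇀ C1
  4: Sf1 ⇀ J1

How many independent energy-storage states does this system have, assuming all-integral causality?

2  (C1, I1 all integral)

β4 stroke→Sf1  (Sf1 fixes flow; stroke at Sf1)
β2 stroke→I1  (I1 outputs flow p/I1)
β1 stroke→J3  (J3 flow already set via bond 2)
β0 stroke→J2  (only one effort-in slot at J2)
β3 stroke→J1  (closing 0-jn rule on J1)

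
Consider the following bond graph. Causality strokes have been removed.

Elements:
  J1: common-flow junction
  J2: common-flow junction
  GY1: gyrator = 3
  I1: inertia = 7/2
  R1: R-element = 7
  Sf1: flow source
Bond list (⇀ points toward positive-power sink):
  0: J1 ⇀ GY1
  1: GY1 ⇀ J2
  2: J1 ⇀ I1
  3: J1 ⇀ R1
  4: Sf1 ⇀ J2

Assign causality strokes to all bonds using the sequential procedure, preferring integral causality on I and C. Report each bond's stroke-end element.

b0 |J1
b1 |J2
b2 |I1
b3 |J1
b4 |Sf1

β4 |Sf1  (Sf1 fixes flow; stroke at Sf1)
β1 |J2  (1-jn J2 has f-setter on 4)
β0 |J1  (through GY1, causality inverts; strokes same side of GY1)
β2 |I1  (I1: I, integral causality)
β3 |J1  (common-f at J1 fixed by 2)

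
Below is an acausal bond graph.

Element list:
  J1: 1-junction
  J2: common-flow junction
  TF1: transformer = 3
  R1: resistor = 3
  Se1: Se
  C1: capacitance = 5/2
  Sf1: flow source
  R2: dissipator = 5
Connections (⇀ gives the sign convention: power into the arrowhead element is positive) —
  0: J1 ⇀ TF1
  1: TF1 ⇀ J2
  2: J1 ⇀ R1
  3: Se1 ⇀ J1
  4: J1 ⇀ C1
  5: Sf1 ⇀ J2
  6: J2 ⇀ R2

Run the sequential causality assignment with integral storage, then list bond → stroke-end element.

β0 →TF1
β1 →J2
β2 →J1
β3 →J1
β4 →J1
β5 →Sf1
β6 →J2

#3 stroke at J1  (Se1 (Se) sets effort on bond)
#5 stroke at Sf1  (Sf1: flow source, stroke at near end)
#1 stroke at J2  (1-jn J2 has f-setter on 5)
#6 stroke at J2  (common-f at J2 fixed by 5)
#0 stroke at TF1  (TF1 one-in-one-out from 1)
#2 stroke at J1  (1-jn J1 has f-setter on 0)
#4 stroke at J1  (J1: bond 0 brought flow, rest push out)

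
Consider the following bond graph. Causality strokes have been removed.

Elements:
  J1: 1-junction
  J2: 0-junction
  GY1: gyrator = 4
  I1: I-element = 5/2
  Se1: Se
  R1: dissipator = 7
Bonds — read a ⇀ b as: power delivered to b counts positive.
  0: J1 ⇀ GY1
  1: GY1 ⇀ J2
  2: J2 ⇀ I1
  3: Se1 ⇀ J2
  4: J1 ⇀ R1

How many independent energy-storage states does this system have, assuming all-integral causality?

β3 |J2  (source Se1 imposes e)
β1 |GY1  (common-e at J2 fixed by 3)
β2 |I1  (J2 effort already set via bond 3)
β0 |GY1  (GY1: gyrator matches bond 1)
β4 |J1  (J1: bond 0 brought flow, rest push out)

1  (I1 all integral)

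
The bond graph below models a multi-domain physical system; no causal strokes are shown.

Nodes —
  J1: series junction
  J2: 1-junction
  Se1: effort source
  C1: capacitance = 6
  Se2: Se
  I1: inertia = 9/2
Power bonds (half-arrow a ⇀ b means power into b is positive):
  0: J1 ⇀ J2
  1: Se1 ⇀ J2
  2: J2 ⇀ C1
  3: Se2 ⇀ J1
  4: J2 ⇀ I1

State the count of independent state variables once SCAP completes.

#1 |J2  (Se1: effort source, stroke at far end)
#3 |J1  (Se2 (Se) sets effort on bond)
#0 |J2  (closing 1-jn rule on J1)
#2 |J2  (C1: C, integral causality)
#4 |I1  (only one flow-in slot at J2)

2  (C1, I1 all integral)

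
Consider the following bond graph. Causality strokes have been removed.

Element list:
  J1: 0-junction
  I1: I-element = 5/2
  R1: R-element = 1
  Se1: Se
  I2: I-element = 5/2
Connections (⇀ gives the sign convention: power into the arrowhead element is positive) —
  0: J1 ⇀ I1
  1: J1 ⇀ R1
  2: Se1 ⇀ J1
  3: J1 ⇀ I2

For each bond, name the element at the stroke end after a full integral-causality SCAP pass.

b0 stroke at I1
b1 stroke at R1
b2 stroke at J1
b3 stroke at I2

b2 |J1  (source Se1 imposes e)
b0 |I1  (0-jn J1 has e-setter on 2)
b1 |R1  (J1 effort already set via bond 2)
b3 |I2  (J1: bond 2 brought effort, rest push out)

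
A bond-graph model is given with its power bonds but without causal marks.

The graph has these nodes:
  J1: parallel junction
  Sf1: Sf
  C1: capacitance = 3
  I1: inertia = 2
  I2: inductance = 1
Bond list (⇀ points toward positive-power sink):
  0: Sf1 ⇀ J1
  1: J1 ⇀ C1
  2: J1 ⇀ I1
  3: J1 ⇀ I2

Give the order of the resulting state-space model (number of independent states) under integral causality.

3  (C1, I1, I2 all integral)

β0 |Sf1  (source Sf1 imposes f)
β1 |J1  (C1 outputs effort q/C1)
β2 |I1  (J1 effort already set via bond 1)
β3 |I2  (J1: bond 1 brought effort, rest push out)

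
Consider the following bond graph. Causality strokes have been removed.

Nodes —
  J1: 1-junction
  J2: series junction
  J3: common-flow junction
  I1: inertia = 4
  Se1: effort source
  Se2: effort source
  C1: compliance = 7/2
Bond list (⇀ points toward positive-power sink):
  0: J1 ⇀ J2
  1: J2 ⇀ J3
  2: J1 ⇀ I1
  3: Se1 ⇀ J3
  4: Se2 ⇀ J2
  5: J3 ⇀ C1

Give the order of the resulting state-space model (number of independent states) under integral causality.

b3 stroke→J3  (Se1 fixes effort; stroke away)
b4 stroke→J2  (Se2 (Se) sets effort on bond)
b2 stroke→I1  (prefer integral on I1)
b0 stroke→J1  (common-f at J1 fixed by 2)
b1 stroke→J2  (J2 flow already set via bond 0)
b5 stroke→J3  (common-f at J3 fixed by 1)

2  (C1, I1 all integral)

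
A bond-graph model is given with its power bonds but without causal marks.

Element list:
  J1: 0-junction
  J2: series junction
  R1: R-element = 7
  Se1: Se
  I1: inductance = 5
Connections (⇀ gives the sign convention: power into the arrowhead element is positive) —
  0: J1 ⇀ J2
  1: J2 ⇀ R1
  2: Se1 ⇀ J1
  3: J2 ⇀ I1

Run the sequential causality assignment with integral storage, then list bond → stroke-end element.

#0 stroke→J2
#1 stroke→J2
#2 stroke→J1
#3 stroke→I1

β2 stroke→J1  (Se1: effort source, stroke at far end)
β0 stroke→J2  (J1 effort already set via bond 2)
β3 stroke→I1  (prefer integral on I1)
β1 stroke→J2  (common-f at J2 fixed by 3)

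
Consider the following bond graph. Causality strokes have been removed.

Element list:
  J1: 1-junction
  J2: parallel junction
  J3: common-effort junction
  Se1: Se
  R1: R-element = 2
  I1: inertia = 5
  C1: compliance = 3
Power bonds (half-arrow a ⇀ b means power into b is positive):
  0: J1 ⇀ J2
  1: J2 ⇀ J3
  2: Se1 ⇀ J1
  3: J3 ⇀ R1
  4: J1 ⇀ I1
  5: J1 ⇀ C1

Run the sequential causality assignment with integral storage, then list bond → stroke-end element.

b0 →J1
b1 →J2
b2 →J1
b3 →J3
b4 →I1
b5 →J1

#2 stroke→J1  (Se1: effort source, stroke at far end)
#4 stroke→I1  (prefer integral on I1)
#0 stroke→J1  (common-f at J1 fixed by 4)
#5 stroke→J1  (J1: bond 4 brought flow, rest push out)
#1 stroke→J2  (closing 0-jn rule on J2)
#3 stroke→J3  (J3: last free bond brings effort in)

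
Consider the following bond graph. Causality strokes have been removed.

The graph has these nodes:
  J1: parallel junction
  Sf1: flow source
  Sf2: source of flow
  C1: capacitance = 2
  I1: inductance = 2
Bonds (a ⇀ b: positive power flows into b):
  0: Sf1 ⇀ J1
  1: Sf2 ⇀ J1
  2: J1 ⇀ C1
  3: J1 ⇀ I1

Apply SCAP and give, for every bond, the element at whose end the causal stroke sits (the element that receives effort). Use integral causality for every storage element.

#0 stroke at Sf1
#1 stroke at Sf2
#2 stroke at J1
#3 stroke at I1

#0 |Sf1  (source Sf1 imposes f)
#1 |Sf2  (source Sf2 imposes f)
#2 |J1  (C1: C, integral causality)
#3 |I1  (J1: bond 2 brought effort, rest push out)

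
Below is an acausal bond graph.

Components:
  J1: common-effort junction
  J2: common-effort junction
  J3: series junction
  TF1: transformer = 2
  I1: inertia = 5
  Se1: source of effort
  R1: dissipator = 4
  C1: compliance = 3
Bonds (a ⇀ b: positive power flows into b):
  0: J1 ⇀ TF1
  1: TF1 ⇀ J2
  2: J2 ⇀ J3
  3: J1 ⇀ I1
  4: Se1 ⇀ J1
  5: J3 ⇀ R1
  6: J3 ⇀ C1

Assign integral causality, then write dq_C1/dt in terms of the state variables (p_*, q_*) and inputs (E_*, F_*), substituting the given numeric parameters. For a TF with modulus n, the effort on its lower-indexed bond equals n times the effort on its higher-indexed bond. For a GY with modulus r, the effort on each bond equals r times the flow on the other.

dq_C1/dt = E_Se1/8 - q_C1/12

#4 →J1  (Se1 fixes effort; stroke away)
#0 →TF1  (J1 effort already set via bond 4)
#3 →I1  (J1 effort already set via bond 4)
#1 →J2  (TF TF1: opposite of bond 0)
#2 →J3  (0-jn J2 has e-setter on 1)
#6 →J3  (C1: C, integral causality)
#5 →R1  (J3 needs exactly one f-in)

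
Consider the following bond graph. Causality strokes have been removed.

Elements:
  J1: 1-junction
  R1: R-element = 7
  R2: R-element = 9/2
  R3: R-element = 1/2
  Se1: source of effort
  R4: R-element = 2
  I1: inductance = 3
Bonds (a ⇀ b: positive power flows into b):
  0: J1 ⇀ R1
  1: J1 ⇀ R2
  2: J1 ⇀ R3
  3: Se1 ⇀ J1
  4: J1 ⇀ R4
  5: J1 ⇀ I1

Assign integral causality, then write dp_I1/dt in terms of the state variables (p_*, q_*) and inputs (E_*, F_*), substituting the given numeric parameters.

dp_I1/dt = E_Se1 - 14*p_I1/3

β3 stroke→J1  (source Se1 imposes e)
β5 stroke→I1  (I1 integral (f out))
β0 stroke→J1  (1-jn J1 has f-setter on 5)
β1 stroke→J1  (common-f at J1 fixed by 5)
β2 stroke→J1  (1-jn J1 has f-setter on 5)
β4 stroke→J1  (J1 flow already set via bond 5)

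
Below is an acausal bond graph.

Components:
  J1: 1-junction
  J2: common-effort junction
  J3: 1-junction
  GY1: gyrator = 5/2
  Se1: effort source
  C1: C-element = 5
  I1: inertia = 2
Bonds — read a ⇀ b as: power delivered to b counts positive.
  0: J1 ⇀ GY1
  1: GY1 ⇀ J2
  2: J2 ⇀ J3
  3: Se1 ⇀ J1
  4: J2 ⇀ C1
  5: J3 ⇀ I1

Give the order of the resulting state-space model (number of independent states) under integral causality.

2  (C1, I1 all integral)

bond 3 stroke→J1  (source Se1 imposes e)
bond 0 stroke→GY1  (closing 1-jn rule on J1)
bond 1 stroke→GY1  (through GY1, causality inverts; strokes same side of GY1)
bond 4 stroke→J2  (prefer integral on C1)
bond 2 stroke→J3  (J2 effort already set via bond 4)
bond 5 stroke→I1  (J3 needs exactly one f-in)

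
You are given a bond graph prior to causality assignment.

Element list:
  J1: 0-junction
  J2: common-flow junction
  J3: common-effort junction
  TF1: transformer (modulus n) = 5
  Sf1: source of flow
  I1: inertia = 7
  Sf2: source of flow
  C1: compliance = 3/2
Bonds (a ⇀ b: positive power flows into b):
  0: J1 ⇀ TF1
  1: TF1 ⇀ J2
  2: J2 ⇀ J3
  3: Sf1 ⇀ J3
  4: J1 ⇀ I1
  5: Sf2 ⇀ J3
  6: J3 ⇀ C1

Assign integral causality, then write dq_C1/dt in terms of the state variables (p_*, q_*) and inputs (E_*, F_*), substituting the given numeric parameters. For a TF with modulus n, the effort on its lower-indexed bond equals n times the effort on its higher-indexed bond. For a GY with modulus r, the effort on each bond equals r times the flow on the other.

b3 stroke at Sf1  (source Sf1 imposes f)
b5 stroke at Sf2  (Sf2 fixes flow; stroke at Sf2)
b4 stroke at I1  (I1: I, integral causality)
b0 stroke at J1  (J1 needs exactly one e-in)
b1 stroke at TF1  (TF1 one-in-one-out from 0)
b2 stroke at J2  (J2 flow already set via bond 1)
b6 stroke at J3  (J3: last free bond brings effort in)

dq_C1/dt = F_Sf1 + F_Sf2 - 5*p_I1/7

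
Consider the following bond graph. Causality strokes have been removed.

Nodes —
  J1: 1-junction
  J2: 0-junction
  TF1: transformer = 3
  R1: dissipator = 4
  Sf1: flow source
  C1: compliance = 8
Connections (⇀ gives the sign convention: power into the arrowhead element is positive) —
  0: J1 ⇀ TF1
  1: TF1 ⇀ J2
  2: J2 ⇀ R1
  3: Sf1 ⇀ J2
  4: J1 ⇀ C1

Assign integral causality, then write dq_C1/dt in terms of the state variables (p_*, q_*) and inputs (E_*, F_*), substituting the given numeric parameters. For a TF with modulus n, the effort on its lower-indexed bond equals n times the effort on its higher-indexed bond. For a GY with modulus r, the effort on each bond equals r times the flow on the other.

bond 3 stroke→Sf1  (Sf1: flow source, stroke at near end)
bond 4 stroke→J1  (C1 outputs effort q/C1)
bond 0 stroke→TF1  (only one flow-in slot at J1)
bond 1 stroke→J2  (TF1: transformer flips bond 0)
bond 2 stroke→R1  (J2: bond 1 brought effort, rest push out)

dq_C1/dt = -F_Sf1/3 - q_C1/288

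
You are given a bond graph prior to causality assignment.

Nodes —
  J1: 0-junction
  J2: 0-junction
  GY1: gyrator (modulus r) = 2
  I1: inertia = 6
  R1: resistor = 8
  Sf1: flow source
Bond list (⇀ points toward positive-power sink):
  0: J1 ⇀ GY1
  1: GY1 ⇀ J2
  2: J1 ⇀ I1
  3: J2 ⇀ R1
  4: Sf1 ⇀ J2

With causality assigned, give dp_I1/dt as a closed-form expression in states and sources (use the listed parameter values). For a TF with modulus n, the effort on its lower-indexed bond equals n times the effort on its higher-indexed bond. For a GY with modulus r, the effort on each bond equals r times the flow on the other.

β4 |Sf1  (Sf1 (Sf) sets flow on bond)
β2 |I1  (prefer integral on I1)
β0 |J1  (J1 needs exactly one e-in)
β1 |J2  (GY1: gyrator matches bond 0)
β3 |R1  (0-jn J2 has e-setter on 1)

dp_I1/dt = -2*F_Sf1 - p_I1/12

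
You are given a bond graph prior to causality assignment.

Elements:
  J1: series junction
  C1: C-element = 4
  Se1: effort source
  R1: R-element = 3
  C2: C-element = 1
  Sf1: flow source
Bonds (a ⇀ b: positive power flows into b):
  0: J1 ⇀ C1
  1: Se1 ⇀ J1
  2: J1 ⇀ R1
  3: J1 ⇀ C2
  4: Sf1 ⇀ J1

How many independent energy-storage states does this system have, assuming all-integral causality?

2  (C1, C2 all integral)

β1 stroke→J1  (source Se1 imposes e)
β4 stroke→Sf1  (Sf1 fixes flow; stroke at Sf1)
β0 stroke→J1  (common-f at J1 fixed by 4)
β2 stroke→J1  (common-f at J1 fixed by 4)
β3 stroke→J1  (J1 flow already set via bond 4)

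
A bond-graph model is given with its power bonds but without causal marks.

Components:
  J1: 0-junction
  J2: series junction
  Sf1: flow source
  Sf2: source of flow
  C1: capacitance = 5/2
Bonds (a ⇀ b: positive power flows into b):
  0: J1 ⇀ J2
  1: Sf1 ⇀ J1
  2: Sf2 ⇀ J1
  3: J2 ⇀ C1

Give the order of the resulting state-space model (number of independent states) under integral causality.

β1 stroke at Sf1  (Sf1 fixes flow; stroke at Sf1)
β2 stroke at Sf2  (Sf2: flow source, stroke at near end)
β0 stroke at J1  (only one effort-in slot at J1)
β3 stroke at J2  (1-jn J2 has f-setter on 0)

1  (C1 all integral)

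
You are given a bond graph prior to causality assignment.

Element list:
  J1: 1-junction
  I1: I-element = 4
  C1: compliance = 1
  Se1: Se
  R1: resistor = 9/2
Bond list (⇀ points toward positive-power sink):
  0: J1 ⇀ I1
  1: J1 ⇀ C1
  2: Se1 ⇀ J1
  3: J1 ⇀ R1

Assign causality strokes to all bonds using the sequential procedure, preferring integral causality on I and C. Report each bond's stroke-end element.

#2 stroke at J1  (Se1 fixes effort; stroke away)
#0 stroke at I1  (I1 outputs flow p/I1)
#1 stroke at J1  (1-jn J1 has f-setter on 0)
#3 stroke at J1  (J1 flow already set via bond 0)

#0 stroke→I1
#1 stroke→J1
#2 stroke→J1
#3 stroke→J1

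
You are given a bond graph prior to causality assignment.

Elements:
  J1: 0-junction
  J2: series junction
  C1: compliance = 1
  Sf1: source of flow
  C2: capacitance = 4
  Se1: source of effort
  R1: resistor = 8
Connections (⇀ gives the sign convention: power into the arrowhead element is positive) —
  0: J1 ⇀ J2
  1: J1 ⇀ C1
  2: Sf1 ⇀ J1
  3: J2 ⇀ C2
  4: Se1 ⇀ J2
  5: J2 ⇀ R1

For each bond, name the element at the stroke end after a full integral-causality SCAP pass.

bond 0 stroke at J2
bond 1 stroke at J1
bond 2 stroke at Sf1
bond 3 stroke at J2
bond 4 stroke at J2
bond 5 stroke at R1

#2 →Sf1  (Sf1 fixes flow; stroke at Sf1)
#4 →J2  (Se1: effort source, stroke at far end)
#1 →J1  (prefer integral on C1)
#0 →J2  (common-e at J1 fixed by 1)
#3 →J2  (prefer integral on C2)
#5 →R1  (J2 needs exactly one f-in)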